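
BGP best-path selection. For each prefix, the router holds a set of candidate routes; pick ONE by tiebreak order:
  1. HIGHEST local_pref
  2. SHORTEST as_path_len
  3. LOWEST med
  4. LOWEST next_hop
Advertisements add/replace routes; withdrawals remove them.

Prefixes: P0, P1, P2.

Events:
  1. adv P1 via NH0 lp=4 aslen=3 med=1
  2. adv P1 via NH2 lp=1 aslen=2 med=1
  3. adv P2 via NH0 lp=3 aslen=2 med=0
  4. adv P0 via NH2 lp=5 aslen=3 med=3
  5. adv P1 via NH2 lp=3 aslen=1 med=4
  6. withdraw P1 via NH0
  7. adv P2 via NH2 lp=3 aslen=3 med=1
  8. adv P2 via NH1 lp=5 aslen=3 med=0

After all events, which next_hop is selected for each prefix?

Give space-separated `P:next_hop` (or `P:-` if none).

Op 1: best P0=- P1=NH0 P2=-
Op 2: best P0=- P1=NH0 P2=-
Op 3: best P0=- P1=NH0 P2=NH0
Op 4: best P0=NH2 P1=NH0 P2=NH0
Op 5: best P0=NH2 P1=NH0 P2=NH0
Op 6: best P0=NH2 P1=NH2 P2=NH0
Op 7: best P0=NH2 P1=NH2 P2=NH0
Op 8: best P0=NH2 P1=NH2 P2=NH1

Answer: P0:NH2 P1:NH2 P2:NH1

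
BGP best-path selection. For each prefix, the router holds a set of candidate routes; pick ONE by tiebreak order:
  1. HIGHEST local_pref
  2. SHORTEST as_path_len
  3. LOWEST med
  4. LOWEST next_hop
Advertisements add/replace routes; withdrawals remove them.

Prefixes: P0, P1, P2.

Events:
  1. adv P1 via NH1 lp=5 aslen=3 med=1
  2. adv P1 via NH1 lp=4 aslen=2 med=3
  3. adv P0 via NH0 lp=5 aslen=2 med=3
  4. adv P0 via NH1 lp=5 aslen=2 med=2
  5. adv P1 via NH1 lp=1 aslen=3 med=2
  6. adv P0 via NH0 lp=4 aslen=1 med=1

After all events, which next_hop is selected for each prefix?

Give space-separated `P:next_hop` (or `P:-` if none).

Answer: P0:NH1 P1:NH1 P2:-

Derivation:
Op 1: best P0=- P1=NH1 P2=-
Op 2: best P0=- P1=NH1 P2=-
Op 3: best P0=NH0 P1=NH1 P2=-
Op 4: best P0=NH1 P1=NH1 P2=-
Op 5: best P0=NH1 P1=NH1 P2=-
Op 6: best P0=NH1 P1=NH1 P2=-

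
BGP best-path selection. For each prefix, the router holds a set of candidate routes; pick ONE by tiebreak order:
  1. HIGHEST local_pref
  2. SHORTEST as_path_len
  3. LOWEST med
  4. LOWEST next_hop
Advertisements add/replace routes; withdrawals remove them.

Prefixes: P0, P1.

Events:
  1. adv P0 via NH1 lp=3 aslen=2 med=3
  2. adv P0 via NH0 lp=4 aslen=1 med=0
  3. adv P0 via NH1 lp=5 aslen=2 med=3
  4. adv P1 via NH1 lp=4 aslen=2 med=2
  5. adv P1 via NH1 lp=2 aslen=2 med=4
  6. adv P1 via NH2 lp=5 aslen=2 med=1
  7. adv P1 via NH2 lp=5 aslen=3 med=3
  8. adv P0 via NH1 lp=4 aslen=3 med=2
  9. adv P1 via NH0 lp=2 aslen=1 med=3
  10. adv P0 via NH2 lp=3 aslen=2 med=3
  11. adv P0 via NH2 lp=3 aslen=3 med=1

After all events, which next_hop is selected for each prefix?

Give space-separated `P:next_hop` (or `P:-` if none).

Answer: P0:NH0 P1:NH2

Derivation:
Op 1: best P0=NH1 P1=-
Op 2: best P0=NH0 P1=-
Op 3: best P0=NH1 P1=-
Op 4: best P0=NH1 P1=NH1
Op 5: best P0=NH1 P1=NH1
Op 6: best P0=NH1 P1=NH2
Op 7: best P0=NH1 P1=NH2
Op 8: best P0=NH0 P1=NH2
Op 9: best P0=NH0 P1=NH2
Op 10: best P0=NH0 P1=NH2
Op 11: best P0=NH0 P1=NH2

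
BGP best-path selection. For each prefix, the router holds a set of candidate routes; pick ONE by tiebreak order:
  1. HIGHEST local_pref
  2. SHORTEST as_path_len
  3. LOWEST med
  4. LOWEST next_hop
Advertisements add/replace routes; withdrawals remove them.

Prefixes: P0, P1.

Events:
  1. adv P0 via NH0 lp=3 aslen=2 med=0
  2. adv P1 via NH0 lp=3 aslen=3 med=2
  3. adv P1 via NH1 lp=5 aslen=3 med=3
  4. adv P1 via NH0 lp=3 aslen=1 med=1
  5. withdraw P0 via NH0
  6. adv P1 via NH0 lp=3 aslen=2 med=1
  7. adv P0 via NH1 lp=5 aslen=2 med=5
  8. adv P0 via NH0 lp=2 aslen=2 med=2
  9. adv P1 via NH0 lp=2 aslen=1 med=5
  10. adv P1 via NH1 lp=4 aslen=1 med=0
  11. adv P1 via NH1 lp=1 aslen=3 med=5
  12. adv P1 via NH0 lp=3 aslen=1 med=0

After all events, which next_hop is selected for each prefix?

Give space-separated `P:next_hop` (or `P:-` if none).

Answer: P0:NH1 P1:NH0

Derivation:
Op 1: best P0=NH0 P1=-
Op 2: best P0=NH0 P1=NH0
Op 3: best P0=NH0 P1=NH1
Op 4: best P0=NH0 P1=NH1
Op 5: best P0=- P1=NH1
Op 6: best P0=- P1=NH1
Op 7: best P0=NH1 P1=NH1
Op 8: best P0=NH1 P1=NH1
Op 9: best P0=NH1 P1=NH1
Op 10: best P0=NH1 P1=NH1
Op 11: best P0=NH1 P1=NH0
Op 12: best P0=NH1 P1=NH0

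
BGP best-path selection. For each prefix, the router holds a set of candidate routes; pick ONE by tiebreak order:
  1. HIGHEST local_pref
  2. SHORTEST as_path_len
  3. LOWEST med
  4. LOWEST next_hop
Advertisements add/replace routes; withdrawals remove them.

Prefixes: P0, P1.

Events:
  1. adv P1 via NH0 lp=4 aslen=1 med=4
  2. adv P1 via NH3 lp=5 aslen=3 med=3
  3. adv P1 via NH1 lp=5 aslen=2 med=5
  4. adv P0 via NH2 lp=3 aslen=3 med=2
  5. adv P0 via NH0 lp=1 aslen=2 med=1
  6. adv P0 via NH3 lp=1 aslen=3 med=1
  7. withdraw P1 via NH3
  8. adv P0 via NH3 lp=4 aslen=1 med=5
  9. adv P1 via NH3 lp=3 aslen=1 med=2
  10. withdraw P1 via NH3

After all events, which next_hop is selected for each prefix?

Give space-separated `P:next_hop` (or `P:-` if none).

Answer: P0:NH3 P1:NH1

Derivation:
Op 1: best P0=- P1=NH0
Op 2: best P0=- P1=NH3
Op 3: best P0=- P1=NH1
Op 4: best P0=NH2 P1=NH1
Op 5: best P0=NH2 P1=NH1
Op 6: best P0=NH2 P1=NH1
Op 7: best P0=NH2 P1=NH1
Op 8: best P0=NH3 P1=NH1
Op 9: best P0=NH3 P1=NH1
Op 10: best P0=NH3 P1=NH1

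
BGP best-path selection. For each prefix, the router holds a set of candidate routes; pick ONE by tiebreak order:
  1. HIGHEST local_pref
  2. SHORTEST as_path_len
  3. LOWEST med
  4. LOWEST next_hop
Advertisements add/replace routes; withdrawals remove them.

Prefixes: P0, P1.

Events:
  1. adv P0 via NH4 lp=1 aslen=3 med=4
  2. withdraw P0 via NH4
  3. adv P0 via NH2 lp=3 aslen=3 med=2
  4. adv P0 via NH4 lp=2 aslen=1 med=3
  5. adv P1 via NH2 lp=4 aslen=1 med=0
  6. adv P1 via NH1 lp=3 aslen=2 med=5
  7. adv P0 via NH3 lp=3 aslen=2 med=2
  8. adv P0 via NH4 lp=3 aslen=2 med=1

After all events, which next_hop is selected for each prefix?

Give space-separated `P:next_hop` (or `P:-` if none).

Answer: P0:NH4 P1:NH2

Derivation:
Op 1: best P0=NH4 P1=-
Op 2: best P0=- P1=-
Op 3: best P0=NH2 P1=-
Op 4: best P0=NH2 P1=-
Op 5: best P0=NH2 P1=NH2
Op 6: best P0=NH2 P1=NH2
Op 7: best P0=NH3 P1=NH2
Op 8: best P0=NH4 P1=NH2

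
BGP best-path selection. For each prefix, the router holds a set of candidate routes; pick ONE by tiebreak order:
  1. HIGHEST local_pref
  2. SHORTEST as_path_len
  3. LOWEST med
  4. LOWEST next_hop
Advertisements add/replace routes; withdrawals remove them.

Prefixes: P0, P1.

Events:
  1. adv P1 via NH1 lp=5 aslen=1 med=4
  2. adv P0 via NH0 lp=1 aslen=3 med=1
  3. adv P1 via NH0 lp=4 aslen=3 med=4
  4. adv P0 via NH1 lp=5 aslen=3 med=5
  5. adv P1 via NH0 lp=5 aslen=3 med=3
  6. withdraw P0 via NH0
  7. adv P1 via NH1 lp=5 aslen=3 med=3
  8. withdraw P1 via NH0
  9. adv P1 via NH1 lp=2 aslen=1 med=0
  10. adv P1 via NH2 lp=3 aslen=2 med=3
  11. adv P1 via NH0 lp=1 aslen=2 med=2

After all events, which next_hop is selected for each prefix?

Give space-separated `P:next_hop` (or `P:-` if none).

Op 1: best P0=- P1=NH1
Op 2: best P0=NH0 P1=NH1
Op 3: best P0=NH0 P1=NH1
Op 4: best P0=NH1 P1=NH1
Op 5: best P0=NH1 P1=NH1
Op 6: best P0=NH1 P1=NH1
Op 7: best P0=NH1 P1=NH0
Op 8: best P0=NH1 P1=NH1
Op 9: best P0=NH1 P1=NH1
Op 10: best P0=NH1 P1=NH2
Op 11: best P0=NH1 P1=NH2

Answer: P0:NH1 P1:NH2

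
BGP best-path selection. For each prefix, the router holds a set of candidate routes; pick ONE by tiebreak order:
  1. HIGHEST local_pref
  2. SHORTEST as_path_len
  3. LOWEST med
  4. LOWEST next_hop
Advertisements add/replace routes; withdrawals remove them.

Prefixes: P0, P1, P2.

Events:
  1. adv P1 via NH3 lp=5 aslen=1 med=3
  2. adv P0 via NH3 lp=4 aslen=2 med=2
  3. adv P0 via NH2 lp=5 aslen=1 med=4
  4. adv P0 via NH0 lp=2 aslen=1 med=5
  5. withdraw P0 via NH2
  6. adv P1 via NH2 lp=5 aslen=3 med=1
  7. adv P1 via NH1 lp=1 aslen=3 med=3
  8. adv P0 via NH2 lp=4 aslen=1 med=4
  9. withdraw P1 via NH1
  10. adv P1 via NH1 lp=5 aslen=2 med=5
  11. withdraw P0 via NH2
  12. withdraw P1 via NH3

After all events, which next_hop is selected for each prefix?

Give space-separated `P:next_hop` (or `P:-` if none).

Answer: P0:NH3 P1:NH1 P2:-

Derivation:
Op 1: best P0=- P1=NH3 P2=-
Op 2: best P0=NH3 P1=NH3 P2=-
Op 3: best P0=NH2 P1=NH3 P2=-
Op 4: best P0=NH2 P1=NH3 P2=-
Op 5: best P0=NH3 P1=NH3 P2=-
Op 6: best P0=NH3 P1=NH3 P2=-
Op 7: best P0=NH3 P1=NH3 P2=-
Op 8: best P0=NH2 P1=NH3 P2=-
Op 9: best P0=NH2 P1=NH3 P2=-
Op 10: best P0=NH2 P1=NH3 P2=-
Op 11: best P0=NH3 P1=NH3 P2=-
Op 12: best P0=NH3 P1=NH1 P2=-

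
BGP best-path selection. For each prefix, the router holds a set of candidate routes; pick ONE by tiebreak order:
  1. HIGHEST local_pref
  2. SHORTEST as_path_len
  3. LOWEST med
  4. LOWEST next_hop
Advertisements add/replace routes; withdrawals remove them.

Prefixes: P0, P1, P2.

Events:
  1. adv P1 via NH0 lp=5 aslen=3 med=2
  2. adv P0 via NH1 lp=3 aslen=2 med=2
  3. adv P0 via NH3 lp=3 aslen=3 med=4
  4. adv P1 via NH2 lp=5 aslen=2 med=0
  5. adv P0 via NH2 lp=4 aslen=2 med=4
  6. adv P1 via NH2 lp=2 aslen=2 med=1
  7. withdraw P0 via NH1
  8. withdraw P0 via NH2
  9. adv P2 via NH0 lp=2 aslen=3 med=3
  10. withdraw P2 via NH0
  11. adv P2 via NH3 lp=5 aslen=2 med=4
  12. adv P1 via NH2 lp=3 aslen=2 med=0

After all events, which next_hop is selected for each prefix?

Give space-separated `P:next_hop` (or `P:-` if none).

Op 1: best P0=- P1=NH0 P2=-
Op 2: best P0=NH1 P1=NH0 P2=-
Op 3: best P0=NH1 P1=NH0 P2=-
Op 4: best P0=NH1 P1=NH2 P2=-
Op 5: best P0=NH2 P1=NH2 P2=-
Op 6: best P0=NH2 P1=NH0 P2=-
Op 7: best P0=NH2 P1=NH0 P2=-
Op 8: best P0=NH3 P1=NH0 P2=-
Op 9: best P0=NH3 P1=NH0 P2=NH0
Op 10: best P0=NH3 P1=NH0 P2=-
Op 11: best P0=NH3 P1=NH0 P2=NH3
Op 12: best P0=NH3 P1=NH0 P2=NH3

Answer: P0:NH3 P1:NH0 P2:NH3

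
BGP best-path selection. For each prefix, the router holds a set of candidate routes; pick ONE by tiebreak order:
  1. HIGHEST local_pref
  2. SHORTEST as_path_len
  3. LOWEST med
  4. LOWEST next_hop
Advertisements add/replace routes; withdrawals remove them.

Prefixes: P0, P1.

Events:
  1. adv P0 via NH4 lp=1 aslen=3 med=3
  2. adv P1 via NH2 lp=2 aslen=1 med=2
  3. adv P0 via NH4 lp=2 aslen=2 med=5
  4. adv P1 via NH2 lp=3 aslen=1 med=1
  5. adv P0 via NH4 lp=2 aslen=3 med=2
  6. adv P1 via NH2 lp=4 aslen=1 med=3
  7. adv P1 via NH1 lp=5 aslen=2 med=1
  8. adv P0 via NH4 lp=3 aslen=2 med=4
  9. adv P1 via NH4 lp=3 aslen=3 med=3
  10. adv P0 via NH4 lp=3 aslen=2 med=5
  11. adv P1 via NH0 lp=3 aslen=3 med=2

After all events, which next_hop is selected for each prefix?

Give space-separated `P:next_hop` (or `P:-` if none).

Answer: P0:NH4 P1:NH1

Derivation:
Op 1: best P0=NH4 P1=-
Op 2: best P0=NH4 P1=NH2
Op 3: best P0=NH4 P1=NH2
Op 4: best P0=NH4 P1=NH2
Op 5: best P0=NH4 P1=NH2
Op 6: best P0=NH4 P1=NH2
Op 7: best P0=NH4 P1=NH1
Op 8: best P0=NH4 P1=NH1
Op 9: best P0=NH4 P1=NH1
Op 10: best P0=NH4 P1=NH1
Op 11: best P0=NH4 P1=NH1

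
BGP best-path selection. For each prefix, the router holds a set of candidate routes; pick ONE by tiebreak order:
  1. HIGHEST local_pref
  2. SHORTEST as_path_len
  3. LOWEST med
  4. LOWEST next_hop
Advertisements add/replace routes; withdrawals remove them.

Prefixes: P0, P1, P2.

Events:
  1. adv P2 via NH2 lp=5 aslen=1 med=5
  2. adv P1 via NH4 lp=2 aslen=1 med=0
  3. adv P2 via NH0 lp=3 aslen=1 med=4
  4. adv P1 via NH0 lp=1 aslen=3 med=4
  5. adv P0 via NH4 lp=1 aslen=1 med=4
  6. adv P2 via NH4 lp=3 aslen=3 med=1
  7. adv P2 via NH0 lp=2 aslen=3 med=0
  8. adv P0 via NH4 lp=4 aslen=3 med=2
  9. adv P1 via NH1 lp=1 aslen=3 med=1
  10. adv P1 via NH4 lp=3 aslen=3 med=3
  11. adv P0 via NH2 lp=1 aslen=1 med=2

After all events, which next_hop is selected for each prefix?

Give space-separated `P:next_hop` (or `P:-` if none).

Op 1: best P0=- P1=- P2=NH2
Op 2: best P0=- P1=NH4 P2=NH2
Op 3: best P0=- P1=NH4 P2=NH2
Op 4: best P0=- P1=NH4 P2=NH2
Op 5: best P0=NH4 P1=NH4 P2=NH2
Op 6: best P0=NH4 P1=NH4 P2=NH2
Op 7: best P0=NH4 P1=NH4 P2=NH2
Op 8: best P0=NH4 P1=NH4 P2=NH2
Op 9: best P0=NH4 P1=NH4 P2=NH2
Op 10: best P0=NH4 P1=NH4 P2=NH2
Op 11: best P0=NH4 P1=NH4 P2=NH2

Answer: P0:NH4 P1:NH4 P2:NH2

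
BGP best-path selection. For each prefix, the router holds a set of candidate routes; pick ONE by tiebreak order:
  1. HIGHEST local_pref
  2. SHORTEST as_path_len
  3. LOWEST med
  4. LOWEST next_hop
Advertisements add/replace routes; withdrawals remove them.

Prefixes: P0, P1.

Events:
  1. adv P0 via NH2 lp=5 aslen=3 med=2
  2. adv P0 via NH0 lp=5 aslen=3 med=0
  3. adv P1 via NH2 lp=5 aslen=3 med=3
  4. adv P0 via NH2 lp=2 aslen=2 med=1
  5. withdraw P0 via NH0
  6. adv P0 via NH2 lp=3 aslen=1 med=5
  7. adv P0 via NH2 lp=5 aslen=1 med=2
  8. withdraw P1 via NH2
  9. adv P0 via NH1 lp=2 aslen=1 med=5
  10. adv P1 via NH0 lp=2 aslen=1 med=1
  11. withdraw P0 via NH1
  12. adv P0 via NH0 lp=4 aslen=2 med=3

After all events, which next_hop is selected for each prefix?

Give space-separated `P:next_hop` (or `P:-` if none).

Op 1: best P0=NH2 P1=-
Op 2: best P0=NH0 P1=-
Op 3: best P0=NH0 P1=NH2
Op 4: best P0=NH0 P1=NH2
Op 5: best P0=NH2 P1=NH2
Op 6: best P0=NH2 P1=NH2
Op 7: best P0=NH2 P1=NH2
Op 8: best P0=NH2 P1=-
Op 9: best P0=NH2 P1=-
Op 10: best P0=NH2 P1=NH0
Op 11: best P0=NH2 P1=NH0
Op 12: best P0=NH2 P1=NH0

Answer: P0:NH2 P1:NH0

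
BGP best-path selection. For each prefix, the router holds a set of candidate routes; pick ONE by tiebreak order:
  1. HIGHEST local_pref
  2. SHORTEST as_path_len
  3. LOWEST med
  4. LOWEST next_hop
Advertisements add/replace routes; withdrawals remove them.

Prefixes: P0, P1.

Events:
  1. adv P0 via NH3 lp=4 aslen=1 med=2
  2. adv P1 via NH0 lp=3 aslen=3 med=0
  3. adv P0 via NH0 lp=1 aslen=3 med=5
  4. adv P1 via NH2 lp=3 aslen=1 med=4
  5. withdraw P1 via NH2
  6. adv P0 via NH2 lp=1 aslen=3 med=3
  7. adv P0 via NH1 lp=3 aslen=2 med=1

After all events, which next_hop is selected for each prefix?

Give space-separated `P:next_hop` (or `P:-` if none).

Answer: P0:NH3 P1:NH0

Derivation:
Op 1: best P0=NH3 P1=-
Op 2: best P0=NH3 P1=NH0
Op 3: best P0=NH3 P1=NH0
Op 4: best P0=NH3 P1=NH2
Op 5: best P0=NH3 P1=NH0
Op 6: best P0=NH3 P1=NH0
Op 7: best P0=NH3 P1=NH0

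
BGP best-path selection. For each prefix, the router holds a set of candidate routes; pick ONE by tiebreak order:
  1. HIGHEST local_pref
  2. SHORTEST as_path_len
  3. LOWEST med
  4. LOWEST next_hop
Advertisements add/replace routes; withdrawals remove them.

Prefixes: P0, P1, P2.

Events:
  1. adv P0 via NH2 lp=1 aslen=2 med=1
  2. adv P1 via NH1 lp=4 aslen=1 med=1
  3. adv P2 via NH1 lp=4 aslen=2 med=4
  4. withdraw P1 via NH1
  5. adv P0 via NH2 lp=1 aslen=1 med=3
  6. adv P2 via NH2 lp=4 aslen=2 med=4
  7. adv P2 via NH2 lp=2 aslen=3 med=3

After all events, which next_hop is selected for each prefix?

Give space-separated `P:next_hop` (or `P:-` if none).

Op 1: best P0=NH2 P1=- P2=-
Op 2: best P0=NH2 P1=NH1 P2=-
Op 3: best P0=NH2 P1=NH1 P2=NH1
Op 4: best P0=NH2 P1=- P2=NH1
Op 5: best P0=NH2 P1=- P2=NH1
Op 6: best P0=NH2 P1=- P2=NH1
Op 7: best P0=NH2 P1=- P2=NH1

Answer: P0:NH2 P1:- P2:NH1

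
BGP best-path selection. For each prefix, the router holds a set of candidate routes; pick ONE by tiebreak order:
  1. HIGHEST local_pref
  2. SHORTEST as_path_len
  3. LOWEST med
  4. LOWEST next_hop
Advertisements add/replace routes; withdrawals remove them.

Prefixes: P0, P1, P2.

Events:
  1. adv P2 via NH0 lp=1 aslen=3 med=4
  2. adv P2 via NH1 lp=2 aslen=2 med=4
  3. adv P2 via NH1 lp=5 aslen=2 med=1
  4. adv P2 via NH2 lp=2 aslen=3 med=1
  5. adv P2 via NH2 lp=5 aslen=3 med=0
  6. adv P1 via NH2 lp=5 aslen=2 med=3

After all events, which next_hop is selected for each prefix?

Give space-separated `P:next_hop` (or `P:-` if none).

Answer: P0:- P1:NH2 P2:NH1

Derivation:
Op 1: best P0=- P1=- P2=NH0
Op 2: best P0=- P1=- P2=NH1
Op 3: best P0=- P1=- P2=NH1
Op 4: best P0=- P1=- P2=NH1
Op 5: best P0=- P1=- P2=NH1
Op 6: best P0=- P1=NH2 P2=NH1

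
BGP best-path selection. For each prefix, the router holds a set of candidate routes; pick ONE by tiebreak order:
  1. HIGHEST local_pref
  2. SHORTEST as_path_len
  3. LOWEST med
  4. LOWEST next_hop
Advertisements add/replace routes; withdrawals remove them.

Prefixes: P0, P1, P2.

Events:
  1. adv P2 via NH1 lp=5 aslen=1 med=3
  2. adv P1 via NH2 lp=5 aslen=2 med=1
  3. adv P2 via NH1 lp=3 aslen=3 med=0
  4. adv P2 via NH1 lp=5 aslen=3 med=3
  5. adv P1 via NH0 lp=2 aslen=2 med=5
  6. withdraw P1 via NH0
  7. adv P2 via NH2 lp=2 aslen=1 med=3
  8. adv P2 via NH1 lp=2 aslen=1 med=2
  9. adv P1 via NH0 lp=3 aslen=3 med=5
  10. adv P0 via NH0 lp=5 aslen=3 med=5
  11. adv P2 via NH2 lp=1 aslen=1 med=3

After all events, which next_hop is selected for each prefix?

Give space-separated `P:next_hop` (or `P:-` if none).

Answer: P0:NH0 P1:NH2 P2:NH1

Derivation:
Op 1: best P0=- P1=- P2=NH1
Op 2: best P0=- P1=NH2 P2=NH1
Op 3: best P0=- P1=NH2 P2=NH1
Op 4: best P0=- P1=NH2 P2=NH1
Op 5: best P0=- P1=NH2 P2=NH1
Op 6: best P0=- P1=NH2 P2=NH1
Op 7: best P0=- P1=NH2 P2=NH1
Op 8: best P0=- P1=NH2 P2=NH1
Op 9: best P0=- P1=NH2 P2=NH1
Op 10: best P0=NH0 P1=NH2 P2=NH1
Op 11: best P0=NH0 P1=NH2 P2=NH1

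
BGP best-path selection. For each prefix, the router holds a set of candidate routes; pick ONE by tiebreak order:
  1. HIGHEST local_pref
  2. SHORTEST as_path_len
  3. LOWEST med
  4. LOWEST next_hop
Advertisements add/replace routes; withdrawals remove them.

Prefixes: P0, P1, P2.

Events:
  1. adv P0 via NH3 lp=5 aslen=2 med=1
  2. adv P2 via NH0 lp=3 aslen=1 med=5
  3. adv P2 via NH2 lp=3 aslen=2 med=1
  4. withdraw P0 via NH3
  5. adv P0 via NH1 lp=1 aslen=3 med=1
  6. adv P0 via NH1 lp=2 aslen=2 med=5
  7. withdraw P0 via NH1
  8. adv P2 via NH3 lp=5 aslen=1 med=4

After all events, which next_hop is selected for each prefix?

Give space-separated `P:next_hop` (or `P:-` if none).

Op 1: best P0=NH3 P1=- P2=-
Op 2: best P0=NH3 P1=- P2=NH0
Op 3: best P0=NH3 P1=- P2=NH0
Op 4: best P0=- P1=- P2=NH0
Op 5: best P0=NH1 P1=- P2=NH0
Op 6: best P0=NH1 P1=- P2=NH0
Op 7: best P0=- P1=- P2=NH0
Op 8: best P0=- P1=- P2=NH3

Answer: P0:- P1:- P2:NH3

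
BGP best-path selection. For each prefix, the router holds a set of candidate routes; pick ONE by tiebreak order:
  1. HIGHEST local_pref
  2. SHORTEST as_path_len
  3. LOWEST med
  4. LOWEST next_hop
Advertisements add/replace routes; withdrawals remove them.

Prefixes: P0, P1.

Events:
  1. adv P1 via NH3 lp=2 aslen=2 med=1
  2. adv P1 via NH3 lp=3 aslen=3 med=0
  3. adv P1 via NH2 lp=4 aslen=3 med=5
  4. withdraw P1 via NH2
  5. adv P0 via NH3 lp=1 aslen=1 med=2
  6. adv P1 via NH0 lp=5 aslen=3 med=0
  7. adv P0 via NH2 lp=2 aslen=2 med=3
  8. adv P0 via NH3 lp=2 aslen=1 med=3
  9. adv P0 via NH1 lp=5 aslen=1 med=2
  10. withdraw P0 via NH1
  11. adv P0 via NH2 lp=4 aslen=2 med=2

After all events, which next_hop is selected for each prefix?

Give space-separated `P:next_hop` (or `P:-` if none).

Answer: P0:NH2 P1:NH0

Derivation:
Op 1: best P0=- P1=NH3
Op 2: best P0=- P1=NH3
Op 3: best P0=- P1=NH2
Op 4: best P0=- P1=NH3
Op 5: best P0=NH3 P1=NH3
Op 6: best P0=NH3 P1=NH0
Op 7: best P0=NH2 P1=NH0
Op 8: best P0=NH3 P1=NH0
Op 9: best P0=NH1 P1=NH0
Op 10: best P0=NH3 P1=NH0
Op 11: best P0=NH2 P1=NH0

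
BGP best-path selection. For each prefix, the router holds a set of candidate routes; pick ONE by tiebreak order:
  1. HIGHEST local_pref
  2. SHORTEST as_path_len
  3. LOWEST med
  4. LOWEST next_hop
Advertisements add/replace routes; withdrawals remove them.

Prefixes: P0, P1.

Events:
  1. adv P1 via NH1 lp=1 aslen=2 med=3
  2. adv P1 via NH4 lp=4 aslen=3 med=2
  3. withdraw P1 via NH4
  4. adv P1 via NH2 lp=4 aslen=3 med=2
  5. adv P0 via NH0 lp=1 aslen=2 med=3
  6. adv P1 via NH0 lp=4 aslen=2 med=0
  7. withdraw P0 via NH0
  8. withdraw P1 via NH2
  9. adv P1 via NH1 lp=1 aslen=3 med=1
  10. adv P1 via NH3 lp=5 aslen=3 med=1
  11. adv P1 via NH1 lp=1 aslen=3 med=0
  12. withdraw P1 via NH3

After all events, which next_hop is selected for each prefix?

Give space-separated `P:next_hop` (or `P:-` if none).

Answer: P0:- P1:NH0

Derivation:
Op 1: best P0=- P1=NH1
Op 2: best P0=- P1=NH4
Op 3: best P0=- P1=NH1
Op 4: best P0=- P1=NH2
Op 5: best P0=NH0 P1=NH2
Op 6: best P0=NH0 P1=NH0
Op 7: best P0=- P1=NH0
Op 8: best P0=- P1=NH0
Op 9: best P0=- P1=NH0
Op 10: best P0=- P1=NH3
Op 11: best P0=- P1=NH3
Op 12: best P0=- P1=NH0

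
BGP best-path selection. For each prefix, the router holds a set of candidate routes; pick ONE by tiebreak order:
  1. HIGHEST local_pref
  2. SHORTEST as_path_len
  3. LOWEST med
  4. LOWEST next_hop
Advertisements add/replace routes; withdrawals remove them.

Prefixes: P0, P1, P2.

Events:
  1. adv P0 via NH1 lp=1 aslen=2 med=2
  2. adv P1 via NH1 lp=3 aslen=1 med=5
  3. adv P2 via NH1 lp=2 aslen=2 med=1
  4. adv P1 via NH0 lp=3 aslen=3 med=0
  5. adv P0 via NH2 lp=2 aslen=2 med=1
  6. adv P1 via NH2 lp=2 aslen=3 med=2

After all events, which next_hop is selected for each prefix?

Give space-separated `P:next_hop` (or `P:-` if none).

Op 1: best P0=NH1 P1=- P2=-
Op 2: best P0=NH1 P1=NH1 P2=-
Op 3: best P0=NH1 P1=NH1 P2=NH1
Op 4: best P0=NH1 P1=NH1 P2=NH1
Op 5: best P0=NH2 P1=NH1 P2=NH1
Op 6: best P0=NH2 P1=NH1 P2=NH1

Answer: P0:NH2 P1:NH1 P2:NH1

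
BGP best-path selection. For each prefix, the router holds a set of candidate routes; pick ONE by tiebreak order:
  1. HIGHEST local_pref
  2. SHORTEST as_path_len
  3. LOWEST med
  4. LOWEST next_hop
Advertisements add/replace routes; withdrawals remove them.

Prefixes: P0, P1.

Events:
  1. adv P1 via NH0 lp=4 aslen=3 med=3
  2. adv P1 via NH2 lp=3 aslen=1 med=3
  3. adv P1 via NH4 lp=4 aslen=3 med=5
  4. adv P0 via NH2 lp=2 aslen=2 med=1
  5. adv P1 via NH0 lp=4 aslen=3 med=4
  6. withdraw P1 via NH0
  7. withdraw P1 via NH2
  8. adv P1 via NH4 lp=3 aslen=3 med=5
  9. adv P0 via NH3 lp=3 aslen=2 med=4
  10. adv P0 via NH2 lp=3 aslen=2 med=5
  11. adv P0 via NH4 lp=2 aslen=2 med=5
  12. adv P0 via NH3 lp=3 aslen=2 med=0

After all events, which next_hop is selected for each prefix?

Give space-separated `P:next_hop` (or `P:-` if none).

Op 1: best P0=- P1=NH0
Op 2: best P0=- P1=NH0
Op 3: best P0=- P1=NH0
Op 4: best P0=NH2 P1=NH0
Op 5: best P0=NH2 P1=NH0
Op 6: best P0=NH2 P1=NH4
Op 7: best P0=NH2 P1=NH4
Op 8: best P0=NH2 P1=NH4
Op 9: best P0=NH3 P1=NH4
Op 10: best P0=NH3 P1=NH4
Op 11: best P0=NH3 P1=NH4
Op 12: best P0=NH3 P1=NH4

Answer: P0:NH3 P1:NH4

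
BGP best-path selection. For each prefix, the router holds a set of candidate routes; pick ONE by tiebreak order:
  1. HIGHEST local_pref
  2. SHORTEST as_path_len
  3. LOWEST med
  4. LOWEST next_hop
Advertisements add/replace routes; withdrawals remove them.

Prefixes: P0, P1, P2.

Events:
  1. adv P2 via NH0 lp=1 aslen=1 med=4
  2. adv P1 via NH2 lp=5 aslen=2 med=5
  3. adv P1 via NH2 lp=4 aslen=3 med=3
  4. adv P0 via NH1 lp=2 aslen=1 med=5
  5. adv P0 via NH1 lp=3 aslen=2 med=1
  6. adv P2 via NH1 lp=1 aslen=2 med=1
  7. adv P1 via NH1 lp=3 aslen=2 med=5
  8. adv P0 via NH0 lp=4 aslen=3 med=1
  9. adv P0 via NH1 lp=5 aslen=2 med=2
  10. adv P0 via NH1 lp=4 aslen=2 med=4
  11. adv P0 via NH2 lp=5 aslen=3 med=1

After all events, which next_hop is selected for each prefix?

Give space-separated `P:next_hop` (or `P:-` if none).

Op 1: best P0=- P1=- P2=NH0
Op 2: best P0=- P1=NH2 P2=NH0
Op 3: best P0=- P1=NH2 P2=NH0
Op 4: best P0=NH1 P1=NH2 P2=NH0
Op 5: best P0=NH1 P1=NH2 P2=NH0
Op 6: best P0=NH1 P1=NH2 P2=NH0
Op 7: best P0=NH1 P1=NH2 P2=NH0
Op 8: best P0=NH0 P1=NH2 P2=NH0
Op 9: best P0=NH1 P1=NH2 P2=NH0
Op 10: best P0=NH1 P1=NH2 P2=NH0
Op 11: best P0=NH2 P1=NH2 P2=NH0

Answer: P0:NH2 P1:NH2 P2:NH0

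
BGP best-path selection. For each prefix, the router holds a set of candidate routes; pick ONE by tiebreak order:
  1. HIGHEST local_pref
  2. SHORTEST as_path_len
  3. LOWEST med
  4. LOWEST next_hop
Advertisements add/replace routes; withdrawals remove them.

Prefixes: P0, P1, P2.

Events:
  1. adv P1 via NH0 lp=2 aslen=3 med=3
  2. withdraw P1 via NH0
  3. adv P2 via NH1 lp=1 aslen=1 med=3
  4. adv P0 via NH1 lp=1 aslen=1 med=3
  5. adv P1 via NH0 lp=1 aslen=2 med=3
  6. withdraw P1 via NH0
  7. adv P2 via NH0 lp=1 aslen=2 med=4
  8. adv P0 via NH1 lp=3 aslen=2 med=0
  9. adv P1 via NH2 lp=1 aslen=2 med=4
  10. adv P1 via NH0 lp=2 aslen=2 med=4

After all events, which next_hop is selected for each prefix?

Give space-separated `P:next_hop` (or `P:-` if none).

Answer: P0:NH1 P1:NH0 P2:NH1

Derivation:
Op 1: best P0=- P1=NH0 P2=-
Op 2: best P0=- P1=- P2=-
Op 3: best P0=- P1=- P2=NH1
Op 4: best P0=NH1 P1=- P2=NH1
Op 5: best P0=NH1 P1=NH0 P2=NH1
Op 6: best P0=NH1 P1=- P2=NH1
Op 7: best P0=NH1 P1=- P2=NH1
Op 8: best P0=NH1 P1=- P2=NH1
Op 9: best P0=NH1 P1=NH2 P2=NH1
Op 10: best P0=NH1 P1=NH0 P2=NH1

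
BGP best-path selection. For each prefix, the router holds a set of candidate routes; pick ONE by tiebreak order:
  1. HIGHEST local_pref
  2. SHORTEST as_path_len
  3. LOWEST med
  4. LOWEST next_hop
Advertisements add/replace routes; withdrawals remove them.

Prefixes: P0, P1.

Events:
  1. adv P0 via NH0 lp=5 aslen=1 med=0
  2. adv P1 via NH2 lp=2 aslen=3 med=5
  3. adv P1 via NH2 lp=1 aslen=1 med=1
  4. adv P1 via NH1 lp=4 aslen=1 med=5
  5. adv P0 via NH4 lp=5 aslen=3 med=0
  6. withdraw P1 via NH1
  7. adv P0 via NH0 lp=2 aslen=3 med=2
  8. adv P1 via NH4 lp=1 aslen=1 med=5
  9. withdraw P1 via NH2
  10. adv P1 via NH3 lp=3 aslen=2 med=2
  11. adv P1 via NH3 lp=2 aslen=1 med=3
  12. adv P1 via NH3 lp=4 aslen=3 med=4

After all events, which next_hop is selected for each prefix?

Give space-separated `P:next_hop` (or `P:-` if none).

Op 1: best P0=NH0 P1=-
Op 2: best P0=NH0 P1=NH2
Op 3: best P0=NH0 P1=NH2
Op 4: best P0=NH0 P1=NH1
Op 5: best P0=NH0 P1=NH1
Op 6: best P0=NH0 P1=NH2
Op 7: best P0=NH4 P1=NH2
Op 8: best P0=NH4 P1=NH2
Op 9: best P0=NH4 P1=NH4
Op 10: best P0=NH4 P1=NH3
Op 11: best P0=NH4 P1=NH3
Op 12: best P0=NH4 P1=NH3

Answer: P0:NH4 P1:NH3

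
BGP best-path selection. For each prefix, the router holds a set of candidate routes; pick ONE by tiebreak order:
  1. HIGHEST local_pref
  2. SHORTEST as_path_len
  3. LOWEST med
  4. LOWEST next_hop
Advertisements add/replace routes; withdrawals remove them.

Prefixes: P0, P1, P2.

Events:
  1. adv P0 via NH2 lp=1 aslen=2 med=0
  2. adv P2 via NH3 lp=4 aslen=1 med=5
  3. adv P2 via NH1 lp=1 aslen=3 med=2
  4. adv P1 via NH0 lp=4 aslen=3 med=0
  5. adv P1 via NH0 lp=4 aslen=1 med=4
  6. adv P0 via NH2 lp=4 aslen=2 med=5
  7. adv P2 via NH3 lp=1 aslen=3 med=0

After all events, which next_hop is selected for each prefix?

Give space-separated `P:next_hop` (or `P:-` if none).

Op 1: best P0=NH2 P1=- P2=-
Op 2: best P0=NH2 P1=- P2=NH3
Op 3: best P0=NH2 P1=- P2=NH3
Op 4: best P0=NH2 P1=NH0 P2=NH3
Op 5: best P0=NH2 P1=NH0 P2=NH3
Op 6: best P0=NH2 P1=NH0 P2=NH3
Op 7: best P0=NH2 P1=NH0 P2=NH3

Answer: P0:NH2 P1:NH0 P2:NH3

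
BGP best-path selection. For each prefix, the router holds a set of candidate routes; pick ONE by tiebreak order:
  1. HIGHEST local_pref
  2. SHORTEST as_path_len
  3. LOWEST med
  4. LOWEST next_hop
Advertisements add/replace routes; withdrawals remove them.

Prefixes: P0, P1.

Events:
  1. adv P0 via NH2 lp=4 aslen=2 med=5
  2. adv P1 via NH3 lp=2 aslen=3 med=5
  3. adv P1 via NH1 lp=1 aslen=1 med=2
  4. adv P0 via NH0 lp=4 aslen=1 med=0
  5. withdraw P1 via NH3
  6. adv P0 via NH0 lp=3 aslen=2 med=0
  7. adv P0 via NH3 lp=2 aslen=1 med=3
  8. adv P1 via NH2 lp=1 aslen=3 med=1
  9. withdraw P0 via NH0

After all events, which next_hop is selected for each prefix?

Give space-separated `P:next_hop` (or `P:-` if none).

Op 1: best P0=NH2 P1=-
Op 2: best P0=NH2 P1=NH3
Op 3: best P0=NH2 P1=NH3
Op 4: best P0=NH0 P1=NH3
Op 5: best P0=NH0 P1=NH1
Op 6: best P0=NH2 P1=NH1
Op 7: best P0=NH2 P1=NH1
Op 8: best P0=NH2 P1=NH1
Op 9: best P0=NH2 P1=NH1

Answer: P0:NH2 P1:NH1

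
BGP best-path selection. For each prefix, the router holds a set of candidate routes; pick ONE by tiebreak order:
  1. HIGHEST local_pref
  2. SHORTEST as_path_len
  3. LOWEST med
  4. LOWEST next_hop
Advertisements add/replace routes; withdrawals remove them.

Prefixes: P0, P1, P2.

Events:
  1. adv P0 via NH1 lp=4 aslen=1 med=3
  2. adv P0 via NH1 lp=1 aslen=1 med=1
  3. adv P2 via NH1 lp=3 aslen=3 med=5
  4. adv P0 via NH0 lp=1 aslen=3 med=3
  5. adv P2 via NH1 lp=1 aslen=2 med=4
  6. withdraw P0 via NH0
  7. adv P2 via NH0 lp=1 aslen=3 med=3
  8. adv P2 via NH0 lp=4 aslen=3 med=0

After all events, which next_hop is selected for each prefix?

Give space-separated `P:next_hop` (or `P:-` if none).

Op 1: best P0=NH1 P1=- P2=-
Op 2: best P0=NH1 P1=- P2=-
Op 3: best P0=NH1 P1=- P2=NH1
Op 4: best P0=NH1 P1=- P2=NH1
Op 5: best P0=NH1 P1=- P2=NH1
Op 6: best P0=NH1 P1=- P2=NH1
Op 7: best P0=NH1 P1=- P2=NH1
Op 8: best P0=NH1 P1=- P2=NH0

Answer: P0:NH1 P1:- P2:NH0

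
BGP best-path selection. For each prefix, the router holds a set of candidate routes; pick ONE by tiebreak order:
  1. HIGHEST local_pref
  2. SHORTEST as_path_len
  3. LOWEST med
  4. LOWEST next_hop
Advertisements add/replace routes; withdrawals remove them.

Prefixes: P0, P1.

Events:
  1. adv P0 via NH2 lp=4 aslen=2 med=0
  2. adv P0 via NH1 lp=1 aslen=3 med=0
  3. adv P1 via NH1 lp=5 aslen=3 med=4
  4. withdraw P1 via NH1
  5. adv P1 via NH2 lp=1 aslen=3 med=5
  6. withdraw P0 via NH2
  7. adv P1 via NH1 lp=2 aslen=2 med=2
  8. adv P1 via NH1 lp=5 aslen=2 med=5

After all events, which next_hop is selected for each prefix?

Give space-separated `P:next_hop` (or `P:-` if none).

Op 1: best P0=NH2 P1=-
Op 2: best P0=NH2 P1=-
Op 3: best P0=NH2 P1=NH1
Op 4: best P0=NH2 P1=-
Op 5: best P0=NH2 P1=NH2
Op 6: best P0=NH1 P1=NH2
Op 7: best P0=NH1 P1=NH1
Op 8: best P0=NH1 P1=NH1

Answer: P0:NH1 P1:NH1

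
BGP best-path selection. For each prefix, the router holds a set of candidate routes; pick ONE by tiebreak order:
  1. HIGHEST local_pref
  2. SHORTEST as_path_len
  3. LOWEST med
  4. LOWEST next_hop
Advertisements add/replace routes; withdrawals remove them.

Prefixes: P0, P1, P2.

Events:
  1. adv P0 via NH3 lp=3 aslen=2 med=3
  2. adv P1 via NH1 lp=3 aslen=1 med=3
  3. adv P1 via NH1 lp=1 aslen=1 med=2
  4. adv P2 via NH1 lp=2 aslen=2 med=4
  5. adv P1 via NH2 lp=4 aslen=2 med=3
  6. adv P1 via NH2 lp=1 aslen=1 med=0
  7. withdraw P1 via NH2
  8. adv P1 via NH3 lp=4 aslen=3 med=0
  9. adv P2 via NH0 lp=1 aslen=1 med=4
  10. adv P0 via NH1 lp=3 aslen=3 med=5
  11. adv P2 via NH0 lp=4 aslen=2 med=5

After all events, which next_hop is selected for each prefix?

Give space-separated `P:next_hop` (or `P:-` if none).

Answer: P0:NH3 P1:NH3 P2:NH0

Derivation:
Op 1: best P0=NH3 P1=- P2=-
Op 2: best P0=NH3 P1=NH1 P2=-
Op 3: best P0=NH3 P1=NH1 P2=-
Op 4: best P0=NH3 P1=NH1 P2=NH1
Op 5: best P0=NH3 P1=NH2 P2=NH1
Op 6: best P0=NH3 P1=NH2 P2=NH1
Op 7: best P0=NH3 P1=NH1 P2=NH1
Op 8: best P0=NH3 P1=NH3 P2=NH1
Op 9: best P0=NH3 P1=NH3 P2=NH1
Op 10: best P0=NH3 P1=NH3 P2=NH1
Op 11: best P0=NH3 P1=NH3 P2=NH0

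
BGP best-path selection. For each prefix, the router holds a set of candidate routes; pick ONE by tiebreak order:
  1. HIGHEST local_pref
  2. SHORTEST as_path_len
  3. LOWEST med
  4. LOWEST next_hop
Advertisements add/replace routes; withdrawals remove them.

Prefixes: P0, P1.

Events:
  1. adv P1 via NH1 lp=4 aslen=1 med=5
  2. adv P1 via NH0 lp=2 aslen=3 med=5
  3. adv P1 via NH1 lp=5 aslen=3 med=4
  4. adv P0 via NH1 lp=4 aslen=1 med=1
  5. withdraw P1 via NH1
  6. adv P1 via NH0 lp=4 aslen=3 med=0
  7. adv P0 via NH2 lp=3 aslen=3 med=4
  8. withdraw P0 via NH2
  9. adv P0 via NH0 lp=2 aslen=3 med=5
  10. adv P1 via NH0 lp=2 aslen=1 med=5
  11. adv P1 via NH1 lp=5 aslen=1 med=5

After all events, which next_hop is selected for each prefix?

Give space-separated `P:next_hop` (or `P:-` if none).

Op 1: best P0=- P1=NH1
Op 2: best P0=- P1=NH1
Op 3: best P0=- P1=NH1
Op 4: best P0=NH1 P1=NH1
Op 5: best P0=NH1 P1=NH0
Op 6: best P0=NH1 P1=NH0
Op 7: best P0=NH1 P1=NH0
Op 8: best P0=NH1 P1=NH0
Op 9: best P0=NH1 P1=NH0
Op 10: best P0=NH1 P1=NH0
Op 11: best P0=NH1 P1=NH1

Answer: P0:NH1 P1:NH1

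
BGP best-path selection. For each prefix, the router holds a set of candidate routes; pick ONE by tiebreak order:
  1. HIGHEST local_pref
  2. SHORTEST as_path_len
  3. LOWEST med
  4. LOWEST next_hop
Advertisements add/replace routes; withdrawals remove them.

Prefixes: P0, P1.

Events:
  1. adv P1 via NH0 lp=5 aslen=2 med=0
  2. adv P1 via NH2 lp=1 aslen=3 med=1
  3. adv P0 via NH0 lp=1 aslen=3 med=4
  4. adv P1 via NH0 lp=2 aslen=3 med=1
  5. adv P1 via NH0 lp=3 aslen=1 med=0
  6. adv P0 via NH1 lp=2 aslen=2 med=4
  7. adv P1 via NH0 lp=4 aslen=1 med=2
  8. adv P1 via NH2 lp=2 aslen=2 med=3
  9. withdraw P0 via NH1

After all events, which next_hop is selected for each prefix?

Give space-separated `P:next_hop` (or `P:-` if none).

Op 1: best P0=- P1=NH0
Op 2: best P0=- P1=NH0
Op 3: best P0=NH0 P1=NH0
Op 4: best P0=NH0 P1=NH0
Op 5: best P0=NH0 P1=NH0
Op 6: best P0=NH1 P1=NH0
Op 7: best P0=NH1 P1=NH0
Op 8: best P0=NH1 P1=NH0
Op 9: best P0=NH0 P1=NH0

Answer: P0:NH0 P1:NH0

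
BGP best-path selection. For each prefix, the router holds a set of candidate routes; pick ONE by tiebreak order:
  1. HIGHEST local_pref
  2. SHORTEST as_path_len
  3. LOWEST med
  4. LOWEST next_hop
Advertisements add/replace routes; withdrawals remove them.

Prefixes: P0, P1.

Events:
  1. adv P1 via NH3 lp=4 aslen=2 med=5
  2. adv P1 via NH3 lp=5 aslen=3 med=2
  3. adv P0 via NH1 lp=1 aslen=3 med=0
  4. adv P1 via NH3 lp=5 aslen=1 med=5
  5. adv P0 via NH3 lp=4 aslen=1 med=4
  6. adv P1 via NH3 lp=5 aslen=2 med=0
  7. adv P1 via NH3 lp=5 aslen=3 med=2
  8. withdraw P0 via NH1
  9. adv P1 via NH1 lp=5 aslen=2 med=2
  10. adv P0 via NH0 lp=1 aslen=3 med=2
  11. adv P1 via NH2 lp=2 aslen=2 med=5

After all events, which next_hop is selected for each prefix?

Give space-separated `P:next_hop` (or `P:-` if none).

Op 1: best P0=- P1=NH3
Op 2: best P0=- P1=NH3
Op 3: best P0=NH1 P1=NH3
Op 4: best P0=NH1 P1=NH3
Op 5: best P0=NH3 P1=NH3
Op 6: best P0=NH3 P1=NH3
Op 7: best P0=NH3 P1=NH3
Op 8: best P0=NH3 P1=NH3
Op 9: best P0=NH3 P1=NH1
Op 10: best P0=NH3 P1=NH1
Op 11: best P0=NH3 P1=NH1

Answer: P0:NH3 P1:NH1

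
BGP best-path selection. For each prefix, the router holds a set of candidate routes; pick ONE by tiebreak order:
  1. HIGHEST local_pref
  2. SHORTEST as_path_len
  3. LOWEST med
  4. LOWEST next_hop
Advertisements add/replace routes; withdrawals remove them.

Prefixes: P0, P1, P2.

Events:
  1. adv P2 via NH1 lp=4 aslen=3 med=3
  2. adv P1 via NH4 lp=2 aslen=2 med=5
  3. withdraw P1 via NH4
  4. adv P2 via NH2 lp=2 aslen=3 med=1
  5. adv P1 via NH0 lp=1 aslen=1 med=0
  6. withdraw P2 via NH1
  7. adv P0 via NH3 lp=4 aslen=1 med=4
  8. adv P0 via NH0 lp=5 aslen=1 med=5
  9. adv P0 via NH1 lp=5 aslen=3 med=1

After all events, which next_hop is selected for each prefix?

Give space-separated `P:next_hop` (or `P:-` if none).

Answer: P0:NH0 P1:NH0 P2:NH2

Derivation:
Op 1: best P0=- P1=- P2=NH1
Op 2: best P0=- P1=NH4 P2=NH1
Op 3: best P0=- P1=- P2=NH1
Op 4: best P0=- P1=- P2=NH1
Op 5: best P0=- P1=NH0 P2=NH1
Op 6: best P0=- P1=NH0 P2=NH2
Op 7: best P0=NH3 P1=NH0 P2=NH2
Op 8: best P0=NH0 P1=NH0 P2=NH2
Op 9: best P0=NH0 P1=NH0 P2=NH2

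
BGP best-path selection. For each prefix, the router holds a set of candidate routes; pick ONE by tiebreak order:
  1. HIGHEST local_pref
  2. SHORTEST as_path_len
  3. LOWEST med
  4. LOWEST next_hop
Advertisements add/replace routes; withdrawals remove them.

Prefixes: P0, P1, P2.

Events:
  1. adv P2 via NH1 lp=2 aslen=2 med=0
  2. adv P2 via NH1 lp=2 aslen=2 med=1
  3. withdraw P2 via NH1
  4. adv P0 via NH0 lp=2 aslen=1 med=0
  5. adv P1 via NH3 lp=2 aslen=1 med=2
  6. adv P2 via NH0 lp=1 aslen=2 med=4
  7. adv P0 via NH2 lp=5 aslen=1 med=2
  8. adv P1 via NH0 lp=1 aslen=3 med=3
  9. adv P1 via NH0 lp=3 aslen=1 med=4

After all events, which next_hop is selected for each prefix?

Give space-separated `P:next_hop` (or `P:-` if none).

Op 1: best P0=- P1=- P2=NH1
Op 2: best P0=- P1=- P2=NH1
Op 3: best P0=- P1=- P2=-
Op 4: best P0=NH0 P1=- P2=-
Op 5: best P0=NH0 P1=NH3 P2=-
Op 6: best P0=NH0 P1=NH3 P2=NH0
Op 7: best P0=NH2 P1=NH3 P2=NH0
Op 8: best P0=NH2 P1=NH3 P2=NH0
Op 9: best P0=NH2 P1=NH0 P2=NH0

Answer: P0:NH2 P1:NH0 P2:NH0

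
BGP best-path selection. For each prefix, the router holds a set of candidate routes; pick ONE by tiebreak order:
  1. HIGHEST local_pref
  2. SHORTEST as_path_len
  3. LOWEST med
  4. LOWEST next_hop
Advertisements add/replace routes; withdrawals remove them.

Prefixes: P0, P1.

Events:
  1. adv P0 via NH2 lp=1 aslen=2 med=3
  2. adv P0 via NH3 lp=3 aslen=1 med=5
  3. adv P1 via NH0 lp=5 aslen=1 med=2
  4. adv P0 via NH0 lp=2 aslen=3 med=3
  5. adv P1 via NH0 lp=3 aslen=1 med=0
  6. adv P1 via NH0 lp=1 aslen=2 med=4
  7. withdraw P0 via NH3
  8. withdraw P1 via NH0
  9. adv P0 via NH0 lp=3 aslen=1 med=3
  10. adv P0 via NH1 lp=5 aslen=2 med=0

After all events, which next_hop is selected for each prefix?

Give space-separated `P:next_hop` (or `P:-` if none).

Op 1: best P0=NH2 P1=-
Op 2: best P0=NH3 P1=-
Op 3: best P0=NH3 P1=NH0
Op 4: best P0=NH3 P1=NH0
Op 5: best P0=NH3 P1=NH0
Op 6: best P0=NH3 P1=NH0
Op 7: best P0=NH0 P1=NH0
Op 8: best P0=NH0 P1=-
Op 9: best P0=NH0 P1=-
Op 10: best P0=NH1 P1=-

Answer: P0:NH1 P1:-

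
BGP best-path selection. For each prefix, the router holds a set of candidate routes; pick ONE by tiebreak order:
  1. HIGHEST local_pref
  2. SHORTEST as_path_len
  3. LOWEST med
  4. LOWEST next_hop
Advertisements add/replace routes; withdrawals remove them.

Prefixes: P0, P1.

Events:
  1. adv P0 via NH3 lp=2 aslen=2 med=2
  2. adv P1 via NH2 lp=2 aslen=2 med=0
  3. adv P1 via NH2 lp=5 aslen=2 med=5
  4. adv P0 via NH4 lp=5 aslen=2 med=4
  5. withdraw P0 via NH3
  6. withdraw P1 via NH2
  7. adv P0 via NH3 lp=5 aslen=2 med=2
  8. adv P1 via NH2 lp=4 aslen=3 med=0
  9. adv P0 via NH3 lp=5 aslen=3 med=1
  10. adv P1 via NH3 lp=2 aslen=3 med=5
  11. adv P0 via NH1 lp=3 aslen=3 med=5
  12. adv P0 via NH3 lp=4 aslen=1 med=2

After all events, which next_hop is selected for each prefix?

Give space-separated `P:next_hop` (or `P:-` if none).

Op 1: best P0=NH3 P1=-
Op 2: best P0=NH3 P1=NH2
Op 3: best P0=NH3 P1=NH2
Op 4: best P0=NH4 P1=NH2
Op 5: best P0=NH4 P1=NH2
Op 6: best P0=NH4 P1=-
Op 7: best P0=NH3 P1=-
Op 8: best P0=NH3 P1=NH2
Op 9: best P0=NH4 P1=NH2
Op 10: best P0=NH4 P1=NH2
Op 11: best P0=NH4 P1=NH2
Op 12: best P0=NH4 P1=NH2

Answer: P0:NH4 P1:NH2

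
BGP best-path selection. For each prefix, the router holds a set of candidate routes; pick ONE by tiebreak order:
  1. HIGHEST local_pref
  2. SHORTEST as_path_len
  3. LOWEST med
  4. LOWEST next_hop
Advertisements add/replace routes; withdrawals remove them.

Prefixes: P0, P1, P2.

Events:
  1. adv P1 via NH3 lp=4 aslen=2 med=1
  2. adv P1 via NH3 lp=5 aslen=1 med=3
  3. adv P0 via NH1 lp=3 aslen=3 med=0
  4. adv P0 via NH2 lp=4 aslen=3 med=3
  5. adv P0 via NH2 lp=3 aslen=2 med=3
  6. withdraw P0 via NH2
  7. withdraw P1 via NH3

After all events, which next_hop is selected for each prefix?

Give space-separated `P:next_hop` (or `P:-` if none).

Op 1: best P0=- P1=NH3 P2=-
Op 2: best P0=- P1=NH3 P2=-
Op 3: best P0=NH1 P1=NH3 P2=-
Op 4: best P0=NH2 P1=NH3 P2=-
Op 5: best P0=NH2 P1=NH3 P2=-
Op 6: best P0=NH1 P1=NH3 P2=-
Op 7: best P0=NH1 P1=- P2=-

Answer: P0:NH1 P1:- P2:-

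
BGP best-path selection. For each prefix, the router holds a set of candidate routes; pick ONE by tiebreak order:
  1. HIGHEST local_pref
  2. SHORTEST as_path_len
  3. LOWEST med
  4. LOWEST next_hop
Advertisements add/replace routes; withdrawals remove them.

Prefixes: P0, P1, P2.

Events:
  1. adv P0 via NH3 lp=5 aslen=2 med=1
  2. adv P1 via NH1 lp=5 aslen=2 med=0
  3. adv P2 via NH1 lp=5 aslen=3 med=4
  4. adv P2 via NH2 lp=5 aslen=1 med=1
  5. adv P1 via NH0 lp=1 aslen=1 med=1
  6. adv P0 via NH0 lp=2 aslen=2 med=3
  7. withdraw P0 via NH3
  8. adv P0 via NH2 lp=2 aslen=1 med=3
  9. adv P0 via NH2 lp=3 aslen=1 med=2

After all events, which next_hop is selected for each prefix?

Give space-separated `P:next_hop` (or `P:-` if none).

Op 1: best P0=NH3 P1=- P2=-
Op 2: best P0=NH3 P1=NH1 P2=-
Op 3: best P0=NH3 P1=NH1 P2=NH1
Op 4: best P0=NH3 P1=NH1 P2=NH2
Op 5: best P0=NH3 P1=NH1 P2=NH2
Op 6: best P0=NH3 P1=NH1 P2=NH2
Op 7: best P0=NH0 P1=NH1 P2=NH2
Op 8: best P0=NH2 P1=NH1 P2=NH2
Op 9: best P0=NH2 P1=NH1 P2=NH2

Answer: P0:NH2 P1:NH1 P2:NH2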